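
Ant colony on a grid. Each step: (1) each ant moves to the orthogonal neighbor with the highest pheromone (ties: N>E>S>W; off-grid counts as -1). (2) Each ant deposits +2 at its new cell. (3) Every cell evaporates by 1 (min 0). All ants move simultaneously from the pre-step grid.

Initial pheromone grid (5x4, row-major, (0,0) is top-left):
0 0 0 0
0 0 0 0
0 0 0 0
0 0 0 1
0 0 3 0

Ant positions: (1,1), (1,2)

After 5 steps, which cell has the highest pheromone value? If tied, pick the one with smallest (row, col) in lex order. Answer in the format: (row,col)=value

Answer: (0,1)=5

Derivation:
Step 1: ant0:(1,1)->N->(0,1) | ant1:(1,2)->N->(0,2)
  grid max=2 at (4,2)
Step 2: ant0:(0,1)->E->(0,2) | ant1:(0,2)->W->(0,1)
  grid max=2 at (0,1)
Step 3: ant0:(0,2)->W->(0,1) | ant1:(0,1)->E->(0,2)
  grid max=3 at (0,1)
Step 4: ant0:(0,1)->E->(0,2) | ant1:(0,2)->W->(0,1)
  grid max=4 at (0,1)
Step 5: ant0:(0,2)->W->(0,1) | ant1:(0,1)->E->(0,2)
  grid max=5 at (0,1)
Final grid:
  0 5 5 0
  0 0 0 0
  0 0 0 0
  0 0 0 0
  0 0 0 0
Max pheromone 5 at (0,1)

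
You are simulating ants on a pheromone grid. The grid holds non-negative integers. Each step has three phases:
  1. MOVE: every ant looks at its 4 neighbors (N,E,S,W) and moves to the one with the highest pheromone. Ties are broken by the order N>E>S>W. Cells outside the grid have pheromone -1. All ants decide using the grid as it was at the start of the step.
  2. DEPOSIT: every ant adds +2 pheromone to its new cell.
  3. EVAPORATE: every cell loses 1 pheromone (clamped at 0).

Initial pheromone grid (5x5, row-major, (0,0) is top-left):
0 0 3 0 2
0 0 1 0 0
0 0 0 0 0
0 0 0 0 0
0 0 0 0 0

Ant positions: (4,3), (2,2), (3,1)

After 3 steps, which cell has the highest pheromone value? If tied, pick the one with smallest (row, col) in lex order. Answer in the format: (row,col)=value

Step 1: ant0:(4,3)->N->(3,3) | ant1:(2,2)->N->(1,2) | ant2:(3,1)->N->(2,1)
  grid max=2 at (0,2)
Step 2: ant0:(3,3)->N->(2,3) | ant1:(1,2)->N->(0,2) | ant2:(2,1)->N->(1,1)
  grid max=3 at (0,2)
Step 3: ant0:(2,3)->N->(1,3) | ant1:(0,2)->S->(1,2) | ant2:(1,1)->E->(1,2)
  grid max=4 at (1,2)
Final grid:
  0 0 2 0 0
  0 0 4 1 0
  0 0 0 0 0
  0 0 0 0 0
  0 0 0 0 0
Max pheromone 4 at (1,2)

Answer: (1,2)=4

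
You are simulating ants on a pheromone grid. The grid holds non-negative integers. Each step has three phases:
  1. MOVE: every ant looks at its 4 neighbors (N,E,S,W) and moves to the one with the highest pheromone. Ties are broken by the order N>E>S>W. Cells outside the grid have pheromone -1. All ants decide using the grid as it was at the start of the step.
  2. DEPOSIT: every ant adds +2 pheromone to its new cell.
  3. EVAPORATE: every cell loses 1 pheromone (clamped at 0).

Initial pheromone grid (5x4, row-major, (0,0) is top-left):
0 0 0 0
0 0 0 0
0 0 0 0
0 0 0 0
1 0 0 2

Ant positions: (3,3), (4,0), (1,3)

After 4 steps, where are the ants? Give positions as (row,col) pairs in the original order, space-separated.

Step 1: ant0:(3,3)->S->(4,3) | ant1:(4,0)->N->(3,0) | ant2:(1,3)->N->(0,3)
  grid max=3 at (4,3)
Step 2: ant0:(4,3)->N->(3,3) | ant1:(3,0)->N->(2,0) | ant2:(0,3)->S->(1,3)
  grid max=2 at (4,3)
Step 3: ant0:(3,3)->S->(4,3) | ant1:(2,0)->N->(1,0) | ant2:(1,3)->N->(0,3)
  grid max=3 at (4,3)
Step 4: ant0:(4,3)->N->(3,3) | ant1:(1,0)->N->(0,0) | ant2:(0,3)->S->(1,3)
  grid max=2 at (4,3)

(3,3) (0,0) (1,3)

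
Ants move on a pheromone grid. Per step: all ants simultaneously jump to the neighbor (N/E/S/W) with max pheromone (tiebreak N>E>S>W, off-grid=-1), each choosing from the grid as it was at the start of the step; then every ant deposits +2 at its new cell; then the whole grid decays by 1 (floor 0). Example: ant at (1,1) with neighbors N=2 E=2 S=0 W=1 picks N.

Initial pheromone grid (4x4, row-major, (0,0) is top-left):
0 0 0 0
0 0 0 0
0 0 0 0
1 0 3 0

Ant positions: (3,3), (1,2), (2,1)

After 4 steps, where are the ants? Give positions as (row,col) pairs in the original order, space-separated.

Step 1: ant0:(3,3)->W->(3,2) | ant1:(1,2)->N->(0,2) | ant2:(2,1)->N->(1,1)
  grid max=4 at (3,2)
Step 2: ant0:(3,2)->N->(2,2) | ant1:(0,2)->E->(0,3) | ant2:(1,1)->N->(0,1)
  grid max=3 at (3,2)
Step 3: ant0:(2,2)->S->(3,2) | ant1:(0,3)->S->(1,3) | ant2:(0,1)->E->(0,2)
  grid max=4 at (3,2)
Step 4: ant0:(3,2)->N->(2,2) | ant1:(1,3)->N->(0,3) | ant2:(0,2)->E->(0,3)
  grid max=3 at (0,3)

(2,2) (0,3) (0,3)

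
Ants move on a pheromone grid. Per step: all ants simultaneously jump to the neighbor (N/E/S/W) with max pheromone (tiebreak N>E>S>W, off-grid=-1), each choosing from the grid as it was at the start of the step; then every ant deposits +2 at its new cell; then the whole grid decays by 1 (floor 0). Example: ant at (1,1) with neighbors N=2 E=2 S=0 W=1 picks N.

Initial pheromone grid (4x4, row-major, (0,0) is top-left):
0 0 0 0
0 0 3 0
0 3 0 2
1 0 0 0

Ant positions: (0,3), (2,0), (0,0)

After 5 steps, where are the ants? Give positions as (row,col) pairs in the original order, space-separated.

Step 1: ant0:(0,3)->S->(1,3) | ant1:(2,0)->E->(2,1) | ant2:(0,0)->E->(0,1)
  grid max=4 at (2,1)
Step 2: ant0:(1,3)->W->(1,2) | ant1:(2,1)->N->(1,1) | ant2:(0,1)->E->(0,2)
  grid max=3 at (1,2)
Step 3: ant0:(1,2)->N->(0,2) | ant1:(1,1)->E->(1,2) | ant2:(0,2)->S->(1,2)
  grid max=6 at (1,2)
Step 4: ant0:(0,2)->S->(1,2) | ant1:(1,2)->N->(0,2) | ant2:(1,2)->N->(0,2)
  grid max=7 at (1,2)
Step 5: ant0:(1,2)->N->(0,2) | ant1:(0,2)->S->(1,2) | ant2:(0,2)->S->(1,2)
  grid max=10 at (1,2)

(0,2) (1,2) (1,2)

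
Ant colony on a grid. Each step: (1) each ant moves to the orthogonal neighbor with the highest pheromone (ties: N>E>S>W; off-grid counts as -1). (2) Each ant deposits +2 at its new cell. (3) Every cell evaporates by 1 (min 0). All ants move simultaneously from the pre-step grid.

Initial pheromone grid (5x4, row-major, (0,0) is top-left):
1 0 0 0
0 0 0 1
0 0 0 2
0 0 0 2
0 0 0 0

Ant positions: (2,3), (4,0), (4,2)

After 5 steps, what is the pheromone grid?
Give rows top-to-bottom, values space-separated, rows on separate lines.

After step 1: ants at (3,3),(3,0),(3,2)
  0 0 0 0
  0 0 0 0
  0 0 0 1
  1 0 1 3
  0 0 0 0
After step 2: ants at (2,3),(2,0),(3,3)
  0 0 0 0
  0 0 0 0
  1 0 0 2
  0 0 0 4
  0 0 0 0
After step 3: ants at (3,3),(1,0),(2,3)
  0 0 0 0
  1 0 0 0
  0 0 0 3
  0 0 0 5
  0 0 0 0
After step 4: ants at (2,3),(0,0),(3,3)
  1 0 0 0
  0 0 0 0
  0 0 0 4
  0 0 0 6
  0 0 0 0
After step 5: ants at (3,3),(0,1),(2,3)
  0 1 0 0
  0 0 0 0
  0 0 0 5
  0 0 0 7
  0 0 0 0

0 1 0 0
0 0 0 0
0 0 0 5
0 0 0 7
0 0 0 0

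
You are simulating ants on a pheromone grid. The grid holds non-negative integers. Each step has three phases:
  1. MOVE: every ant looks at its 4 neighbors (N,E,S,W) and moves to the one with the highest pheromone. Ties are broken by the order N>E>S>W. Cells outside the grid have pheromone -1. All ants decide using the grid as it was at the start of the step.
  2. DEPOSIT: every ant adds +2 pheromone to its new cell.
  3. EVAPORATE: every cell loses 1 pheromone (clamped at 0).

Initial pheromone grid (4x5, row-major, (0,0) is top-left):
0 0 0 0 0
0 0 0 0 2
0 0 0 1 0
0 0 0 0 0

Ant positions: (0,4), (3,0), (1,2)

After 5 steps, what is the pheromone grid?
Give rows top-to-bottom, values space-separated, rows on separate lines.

After step 1: ants at (1,4),(2,0),(0,2)
  0 0 1 0 0
  0 0 0 0 3
  1 0 0 0 0
  0 0 0 0 0
After step 2: ants at (0,4),(1,0),(0,3)
  0 0 0 1 1
  1 0 0 0 2
  0 0 0 0 0
  0 0 0 0 0
After step 3: ants at (1,4),(0,0),(0,4)
  1 0 0 0 2
  0 0 0 0 3
  0 0 0 0 0
  0 0 0 0 0
After step 4: ants at (0,4),(0,1),(1,4)
  0 1 0 0 3
  0 0 0 0 4
  0 0 0 0 0
  0 0 0 0 0
After step 5: ants at (1,4),(0,2),(0,4)
  0 0 1 0 4
  0 0 0 0 5
  0 0 0 0 0
  0 0 0 0 0

0 0 1 0 4
0 0 0 0 5
0 0 0 0 0
0 0 0 0 0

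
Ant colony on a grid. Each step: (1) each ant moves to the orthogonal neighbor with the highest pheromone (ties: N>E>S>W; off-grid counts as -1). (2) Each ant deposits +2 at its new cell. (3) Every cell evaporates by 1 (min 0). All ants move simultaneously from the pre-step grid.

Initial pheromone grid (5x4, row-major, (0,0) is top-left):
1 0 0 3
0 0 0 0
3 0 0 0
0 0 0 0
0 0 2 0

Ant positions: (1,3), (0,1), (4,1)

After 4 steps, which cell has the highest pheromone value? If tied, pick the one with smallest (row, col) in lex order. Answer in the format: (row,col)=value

Answer: (0,3)=3

Derivation:
Step 1: ant0:(1,3)->N->(0,3) | ant1:(0,1)->W->(0,0) | ant2:(4,1)->E->(4,2)
  grid max=4 at (0,3)
Step 2: ant0:(0,3)->S->(1,3) | ant1:(0,0)->E->(0,1) | ant2:(4,2)->N->(3,2)
  grid max=3 at (0,3)
Step 3: ant0:(1,3)->N->(0,3) | ant1:(0,1)->W->(0,0) | ant2:(3,2)->S->(4,2)
  grid max=4 at (0,3)
Step 4: ant0:(0,3)->S->(1,3) | ant1:(0,0)->E->(0,1) | ant2:(4,2)->N->(3,2)
  grid max=3 at (0,3)
Final grid:
  1 1 0 3
  0 0 0 1
  0 0 0 0
  0 0 1 0
  0 0 2 0
Max pheromone 3 at (0,3)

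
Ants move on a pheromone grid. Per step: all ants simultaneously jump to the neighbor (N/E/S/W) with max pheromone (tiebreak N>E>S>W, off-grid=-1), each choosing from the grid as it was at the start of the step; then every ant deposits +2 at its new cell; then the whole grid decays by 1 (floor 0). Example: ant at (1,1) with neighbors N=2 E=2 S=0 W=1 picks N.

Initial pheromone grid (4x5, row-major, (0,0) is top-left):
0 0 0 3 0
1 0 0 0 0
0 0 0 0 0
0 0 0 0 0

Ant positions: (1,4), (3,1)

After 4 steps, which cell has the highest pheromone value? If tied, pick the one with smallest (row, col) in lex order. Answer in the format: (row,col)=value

Answer: (0,3)=3

Derivation:
Step 1: ant0:(1,4)->N->(0,4) | ant1:(3,1)->N->(2,1)
  grid max=2 at (0,3)
Step 2: ant0:(0,4)->W->(0,3) | ant1:(2,1)->N->(1,1)
  grid max=3 at (0,3)
Step 3: ant0:(0,3)->E->(0,4) | ant1:(1,1)->N->(0,1)
  grid max=2 at (0,3)
Step 4: ant0:(0,4)->W->(0,3) | ant1:(0,1)->E->(0,2)
  grid max=3 at (0,3)
Final grid:
  0 0 1 3 0
  0 0 0 0 0
  0 0 0 0 0
  0 0 0 0 0
Max pheromone 3 at (0,3)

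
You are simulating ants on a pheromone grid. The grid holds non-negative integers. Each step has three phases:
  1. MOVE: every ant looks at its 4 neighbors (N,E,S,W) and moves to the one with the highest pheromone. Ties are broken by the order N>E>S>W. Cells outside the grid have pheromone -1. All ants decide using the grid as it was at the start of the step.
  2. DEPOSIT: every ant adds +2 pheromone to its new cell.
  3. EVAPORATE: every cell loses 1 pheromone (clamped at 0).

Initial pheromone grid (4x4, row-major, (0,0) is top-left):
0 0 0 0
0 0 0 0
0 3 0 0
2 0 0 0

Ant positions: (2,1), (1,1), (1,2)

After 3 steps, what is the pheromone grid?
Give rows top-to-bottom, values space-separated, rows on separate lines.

After step 1: ants at (1,1),(2,1),(0,2)
  0 0 1 0
  0 1 0 0
  0 4 0 0
  1 0 0 0
After step 2: ants at (2,1),(1,1),(0,3)
  0 0 0 1
  0 2 0 0
  0 5 0 0
  0 0 0 0
After step 3: ants at (1,1),(2,1),(1,3)
  0 0 0 0
  0 3 0 1
  0 6 0 0
  0 0 0 0

0 0 0 0
0 3 0 1
0 6 0 0
0 0 0 0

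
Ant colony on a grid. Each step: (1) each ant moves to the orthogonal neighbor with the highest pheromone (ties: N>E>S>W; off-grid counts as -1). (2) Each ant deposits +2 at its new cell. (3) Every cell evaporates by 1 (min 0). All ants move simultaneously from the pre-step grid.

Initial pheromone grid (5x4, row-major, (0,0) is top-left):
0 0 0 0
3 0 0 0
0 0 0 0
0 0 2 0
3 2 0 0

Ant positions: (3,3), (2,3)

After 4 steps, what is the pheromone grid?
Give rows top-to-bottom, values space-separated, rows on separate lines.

After step 1: ants at (3,2),(1,3)
  0 0 0 0
  2 0 0 1
  0 0 0 0
  0 0 3 0
  2 1 0 0
After step 2: ants at (2,2),(0,3)
  0 0 0 1
  1 0 0 0
  0 0 1 0
  0 0 2 0
  1 0 0 0
After step 3: ants at (3,2),(1,3)
  0 0 0 0
  0 0 0 1
  0 0 0 0
  0 0 3 0
  0 0 0 0
After step 4: ants at (2,2),(0,3)
  0 0 0 1
  0 0 0 0
  0 0 1 0
  0 0 2 0
  0 0 0 0

0 0 0 1
0 0 0 0
0 0 1 0
0 0 2 0
0 0 0 0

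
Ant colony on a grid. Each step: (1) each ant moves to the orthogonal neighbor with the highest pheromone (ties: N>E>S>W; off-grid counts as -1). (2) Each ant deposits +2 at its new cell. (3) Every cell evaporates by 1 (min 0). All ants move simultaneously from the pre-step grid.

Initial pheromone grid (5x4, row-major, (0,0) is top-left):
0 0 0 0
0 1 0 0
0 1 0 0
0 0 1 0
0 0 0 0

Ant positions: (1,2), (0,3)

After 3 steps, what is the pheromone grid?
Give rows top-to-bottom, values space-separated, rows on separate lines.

After step 1: ants at (1,1),(1,3)
  0 0 0 0
  0 2 0 1
  0 0 0 0
  0 0 0 0
  0 0 0 0
After step 2: ants at (0,1),(0,3)
  0 1 0 1
  0 1 0 0
  0 0 0 0
  0 0 0 0
  0 0 0 0
After step 3: ants at (1,1),(1,3)
  0 0 0 0
  0 2 0 1
  0 0 0 0
  0 0 0 0
  0 0 0 0

0 0 0 0
0 2 0 1
0 0 0 0
0 0 0 0
0 0 0 0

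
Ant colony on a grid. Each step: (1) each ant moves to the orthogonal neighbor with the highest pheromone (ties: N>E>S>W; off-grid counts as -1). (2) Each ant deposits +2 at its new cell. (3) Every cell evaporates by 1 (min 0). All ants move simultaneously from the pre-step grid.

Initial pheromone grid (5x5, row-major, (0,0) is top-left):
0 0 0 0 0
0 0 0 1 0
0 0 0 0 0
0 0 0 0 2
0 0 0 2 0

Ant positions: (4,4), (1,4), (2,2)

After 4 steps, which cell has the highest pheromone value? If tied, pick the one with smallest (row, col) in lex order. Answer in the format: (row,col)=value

Answer: (1,3)=5

Derivation:
Step 1: ant0:(4,4)->N->(3,4) | ant1:(1,4)->W->(1,3) | ant2:(2,2)->N->(1,2)
  grid max=3 at (3,4)
Step 2: ant0:(3,4)->N->(2,4) | ant1:(1,3)->W->(1,2) | ant2:(1,2)->E->(1,3)
  grid max=3 at (1,3)
Step 3: ant0:(2,4)->S->(3,4) | ant1:(1,2)->E->(1,3) | ant2:(1,3)->W->(1,2)
  grid max=4 at (1,3)
Step 4: ant0:(3,4)->N->(2,4) | ant1:(1,3)->W->(1,2) | ant2:(1,2)->E->(1,3)
  grid max=5 at (1,3)
Final grid:
  0 0 0 0 0
  0 0 4 5 0
  0 0 0 0 1
  0 0 0 0 2
  0 0 0 0 0
Max pheromone 5 at (1,3)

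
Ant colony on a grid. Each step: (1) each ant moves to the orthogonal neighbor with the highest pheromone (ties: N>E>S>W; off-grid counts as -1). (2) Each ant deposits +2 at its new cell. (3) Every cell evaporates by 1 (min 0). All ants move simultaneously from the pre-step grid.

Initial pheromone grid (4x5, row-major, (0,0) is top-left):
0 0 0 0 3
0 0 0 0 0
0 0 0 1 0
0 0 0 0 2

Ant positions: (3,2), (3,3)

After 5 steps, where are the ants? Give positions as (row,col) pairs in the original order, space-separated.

Step 1: ant0:(3,2)->N->(2,2) | ant1:(3,3)->E->(3,4)
  grid max=3 at (3,4)
Step 2: ant0:(2,2)->N->(1,2) | ant1:(3,4)->N->(2,4)
  grid max=2 at (3,4)
Step 3: ant0:(1,2)->N->(0,2) | ant1:(2,4)->S->(3,4)
  grid max=3 at (3,4)
Step 4: ant0:(0,2)->E->(0,3) | ant1:(3,4)->N->(2,4)
  grid max=2 at (3,4)
Step 5: ant0:(0,3)->E->(0,4) | ant1:(2,4)->S->(3,4)
  grid max=3 at (3,4)

(0,4) (3,4)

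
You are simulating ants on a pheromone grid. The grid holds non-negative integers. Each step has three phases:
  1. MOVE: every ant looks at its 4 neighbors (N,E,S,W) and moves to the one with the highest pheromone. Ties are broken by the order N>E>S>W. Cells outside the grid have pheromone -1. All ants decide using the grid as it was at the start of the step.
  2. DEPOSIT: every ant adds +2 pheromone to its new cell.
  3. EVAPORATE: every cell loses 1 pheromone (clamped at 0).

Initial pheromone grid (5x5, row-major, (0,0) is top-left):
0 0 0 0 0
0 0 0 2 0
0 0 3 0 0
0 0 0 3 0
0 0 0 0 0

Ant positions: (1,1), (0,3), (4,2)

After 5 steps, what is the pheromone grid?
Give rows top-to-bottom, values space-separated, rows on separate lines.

After step 1: ants at (0,1),(1,3),(3,2)
  0 1 0 0 0
  0 0 0 3 0
  0 0 2 0 0
  0 0 1 2 0
  0 0 0 0 0
After step 2: ants at (0,2),(0,3),(2,2)
  0 0 1 1 0
  0 0 0 2 0
  0 0 3 0 0
  0 0 0 1 0
  0 0 0 0 0
After step 3: ants at (0,3),(1,3),(1,2)
  0 0 0 2 0
  0 0 1 3 0
  0 0 2 0 0
  0 0 0 0 0
  0 0 0 0 0
After step 4: ants at (1,3),(0,3),(1,3)
  0 0 0 3 0
  0 0 0 6 0
  0 0 1 0 0
  0 0 0 0 0
  0 0 0 0 0
After step 5: ants at (0,3),(1,3),(0,3)
  0 0 0 6 0
  0 0 0 7 0
  0 0 0 0 0
  0 0 0 0 0
  0 0 0 0 0

0 0 0 6 0
0 0 0 7 0
0 0 0 0 0
0 0 0 0 0
0 0 0 0 0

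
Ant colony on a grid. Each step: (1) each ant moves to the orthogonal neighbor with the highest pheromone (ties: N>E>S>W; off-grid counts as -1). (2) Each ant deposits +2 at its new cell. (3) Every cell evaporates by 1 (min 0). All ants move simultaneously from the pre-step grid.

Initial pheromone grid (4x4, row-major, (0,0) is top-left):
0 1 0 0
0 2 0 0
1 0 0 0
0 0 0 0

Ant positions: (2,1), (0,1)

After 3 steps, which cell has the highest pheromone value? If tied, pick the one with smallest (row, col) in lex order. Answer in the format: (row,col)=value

Step 1: ant0:(2,1)->N->(1,1) | ant1:(0,1)->S->(1,1)
  grid max=5 at (1,1)
Step 2: ant0:(1,1)->N->(0,1) | ant1:(1,1)->N->(0,1)
  grid max=4 at (1,1)
Step 3: ant0:(0,1)->S->(1,1) | ant1:(0,1)->S->(1,1)
  grid max=7 at (1,1)
Final grid:
  0 2 0 0
  0 7 0 0
  0 0 0 0
  0 0 0 0
Max pheromone 7 at (1,1)

Answer: (1,1)=7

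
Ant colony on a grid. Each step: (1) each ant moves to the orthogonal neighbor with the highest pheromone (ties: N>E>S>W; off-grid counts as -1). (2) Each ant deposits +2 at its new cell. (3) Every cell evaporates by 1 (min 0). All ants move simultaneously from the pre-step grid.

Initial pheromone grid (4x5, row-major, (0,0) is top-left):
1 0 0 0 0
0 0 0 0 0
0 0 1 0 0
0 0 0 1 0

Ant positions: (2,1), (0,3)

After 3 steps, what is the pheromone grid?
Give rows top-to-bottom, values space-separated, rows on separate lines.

After step 1: ants at (2,2),(0,4)
  0 0 0 0 1
  0 0 0 0 0
  0 0 2 0 0
  0 0 0 0 0
After step 2: ants at (1,2),(1,4)
  0 0 0 0 0
  0 0 1 0 1
  0 0 1 0 0
  0 0 0 0 0
After step 3: ants at (2,2),(0,4)
  0 0 0 0 1
  0 0 0 0 0
  0 0 2 0 0
  0 0 0 0 0

0 0 0 0 1
0 0 0 0 0
0 0 2 0 0
0 0 0 0 0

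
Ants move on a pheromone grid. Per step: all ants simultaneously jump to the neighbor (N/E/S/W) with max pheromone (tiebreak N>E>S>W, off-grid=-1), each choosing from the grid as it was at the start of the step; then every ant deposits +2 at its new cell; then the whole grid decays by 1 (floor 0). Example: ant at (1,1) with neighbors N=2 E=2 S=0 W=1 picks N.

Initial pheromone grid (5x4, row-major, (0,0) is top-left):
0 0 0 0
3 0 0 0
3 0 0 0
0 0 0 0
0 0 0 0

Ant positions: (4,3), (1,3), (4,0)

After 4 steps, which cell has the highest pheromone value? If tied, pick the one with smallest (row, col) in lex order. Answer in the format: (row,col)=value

Step 1: ant0:(4,3)->N->(3,3) | ant1:(1,3)->N->(0,3) | ant2:(4,0)->N->(3,0)
  grid max=2 at (1,0)
Step 2: ant0:(3,3)->N->(2,3) | ant1:(0,3)->S->(1,3) | ant2:(3,0)->N->(2,0)
  grid max=3 at (2,0)
Step 3: ant0:(2,3)->N->(1,3) | ant1:(1,3)->S->(2,3) | ant2:(2,0)->N->(1,0)
  grid max=2 at (1,0)
Step 4: ant0:(1,3)->S->(2,3) | ant1:(2,3)->N->(1,3) | ant2:(1,0)->S->(2,0)
  grid max=3 at (1,3)
Final grid:
  0 0 0 0
  1 0 0 3
  3 0 0 3
  0 0 0 0
  0 0 0 0
Max pheromone 3 at (1,3)

Answer: (1,3)=3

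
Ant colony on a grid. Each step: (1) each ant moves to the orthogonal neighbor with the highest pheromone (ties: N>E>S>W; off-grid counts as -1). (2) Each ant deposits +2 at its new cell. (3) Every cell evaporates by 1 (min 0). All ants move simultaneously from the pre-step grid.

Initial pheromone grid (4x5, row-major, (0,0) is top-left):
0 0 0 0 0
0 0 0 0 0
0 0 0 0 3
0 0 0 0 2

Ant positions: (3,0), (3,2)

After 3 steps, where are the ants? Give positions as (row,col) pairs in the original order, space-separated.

Step 1: ant0:(3,0)->N->(2,0) | ant1:(3,2)->N->(2,2)
  grid max=2 at (2,4)
Step 2: ant0:(2,0)->N->(1,0) | ant1:(2,2)->N->(1,2)
  grid max=1 at (1,0)
Step 3: ant0:(1,0)->N->(0,0) | ant1:(1,2)->N->(0,2)
  grid max=1 at (0,0)

(0,0) (0,2)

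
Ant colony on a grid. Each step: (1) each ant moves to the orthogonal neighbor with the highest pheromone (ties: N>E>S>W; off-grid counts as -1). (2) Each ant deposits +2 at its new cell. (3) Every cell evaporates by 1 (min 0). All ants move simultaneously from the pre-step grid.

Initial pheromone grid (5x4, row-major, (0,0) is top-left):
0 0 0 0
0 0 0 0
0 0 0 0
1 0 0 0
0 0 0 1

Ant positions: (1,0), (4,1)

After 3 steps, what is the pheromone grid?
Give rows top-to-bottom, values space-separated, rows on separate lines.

After step 1: ants at (0,0),(3,1)
  1 0 0 0
  0 0 0 0
  0 0 0 0
  0 1 0 0
  0 0 0 0
After step 2: ants at (0,1),(2,1)
  0 1 0 0
  0 0 0 0
  0 1 0 0
  0 0 0 0
  0 0 0 0
After step 3: ants at (0,2),(1,1)
  0 0 1 0
  0 1 0 0
  0 0 0 0
  0 0 0 0
  0 0 0 0

0 0 1 0
0 1 0 0
0 0 0 0
0 0 0 0
0 0 0 0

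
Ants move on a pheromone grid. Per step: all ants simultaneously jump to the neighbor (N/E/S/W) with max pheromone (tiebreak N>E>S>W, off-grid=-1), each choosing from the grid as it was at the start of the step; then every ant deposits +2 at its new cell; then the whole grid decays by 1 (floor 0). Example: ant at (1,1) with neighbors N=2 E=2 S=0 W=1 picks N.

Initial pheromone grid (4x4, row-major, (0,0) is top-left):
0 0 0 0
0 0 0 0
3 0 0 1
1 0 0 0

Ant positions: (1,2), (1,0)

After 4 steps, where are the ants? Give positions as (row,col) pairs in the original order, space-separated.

Step 1: ant0:(1,2)->N->(0,2) | ant1:(1,0)->S->(2,0)
  grid max=4 at (2,0)
Step 2: ant0:(0,2)->E->(0,3) | ant1:(2,0)->N->(1,0)
  grid max=3 at (2,0)
Step 3: ant0:(0,3)->S->(1,3) | ant1:(1,0)->S->(2,0)
  grid max=4 at (2,0)
Step 4: ant0:(1,3)->N->(0,3) | ant1:(2,0)->N->(1,0)
  grid max=3 at (2,0)

(0,3) (1,0)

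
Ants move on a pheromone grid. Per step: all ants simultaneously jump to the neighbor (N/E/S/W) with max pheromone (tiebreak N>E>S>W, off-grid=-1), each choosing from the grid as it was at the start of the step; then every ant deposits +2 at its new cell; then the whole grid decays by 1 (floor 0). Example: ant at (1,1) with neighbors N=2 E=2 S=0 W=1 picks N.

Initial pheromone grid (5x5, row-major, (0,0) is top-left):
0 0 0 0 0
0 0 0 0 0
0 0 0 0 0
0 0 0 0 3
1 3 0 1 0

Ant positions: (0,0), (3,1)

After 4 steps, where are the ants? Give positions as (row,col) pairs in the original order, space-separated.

Step 1: ant0:(0,0)->E->(0,1) | ant1:(3,1)->S->(4,1)
  grid max=4 at (4,1)
Step 2: ant0:(0,1)->E->(0,2) | ant1:(4,1)->N->(3,1)
  grid max=3 at (4,1)
Step 3: ant0:(0,2)->E->(0,3) | ant1:(3,1)->S->(4,1)
  grid max=4 at (4,1)
Step 4: ant0:(0,3)->E->(0,4) | ant1:(4,1)->N->(3,1)
  grid max=3 at (4,1)

(0,4) (3,1)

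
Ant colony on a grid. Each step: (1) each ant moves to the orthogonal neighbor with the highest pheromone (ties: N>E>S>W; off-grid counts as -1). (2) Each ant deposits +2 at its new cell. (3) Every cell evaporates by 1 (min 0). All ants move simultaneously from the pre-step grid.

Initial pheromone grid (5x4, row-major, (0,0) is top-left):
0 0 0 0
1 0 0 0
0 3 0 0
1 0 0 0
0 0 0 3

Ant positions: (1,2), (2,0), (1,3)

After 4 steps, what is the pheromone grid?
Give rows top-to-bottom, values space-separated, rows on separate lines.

After step 1: ants at (0,2),(2,1),(0,3)
  0 0 1 1
  0 0 0 0
  0 4 0 0
  0 0 0 0
  0 0 0 2
After step 2: ants at (0,3),(1,1),(0,2)
  0 0 2 2
  0 1 0 0
  0 3 0 0
  0 0 0 0
  0 0 0 1
After step 3: ants at (0,2),(2,1),(0,3)
  0 0 3 3
  0 0 0 0
  0 4 0 0
  0 0 0 0
  0 0 0 0
After step 4: ants at (0,3),(1,1),(0,2)
  0 0 4 4
  0 1 0 0
  0 3 0 0
  0 0 0 0
  0 0 0 0

0 0 4 4
0 1 0 0
0 3 0 0
0 0 0 0
0 0 0 0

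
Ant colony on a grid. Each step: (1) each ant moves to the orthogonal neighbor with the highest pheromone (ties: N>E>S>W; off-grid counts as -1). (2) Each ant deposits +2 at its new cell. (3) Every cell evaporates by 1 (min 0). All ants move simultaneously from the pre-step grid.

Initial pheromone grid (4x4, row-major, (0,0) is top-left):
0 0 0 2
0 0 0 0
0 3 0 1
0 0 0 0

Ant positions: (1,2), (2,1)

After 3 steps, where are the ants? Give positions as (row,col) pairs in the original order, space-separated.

Step 1: ant0:(1,2)->N->(0,2) | ant1:(2,1)->N->(1,1)
  grid max=2 at (2,1)
Step 2: ant0:(0,2)->E->(0,3) | ant1:(1,1)->S->(2,1)
  grid max=3 at (2,1)
Step 3: ant0:(0,3)->S->(1,3) | ant1:(2,1)->N->(1,1)
  grid max=2 at (2,1)

(1,3) (1,1)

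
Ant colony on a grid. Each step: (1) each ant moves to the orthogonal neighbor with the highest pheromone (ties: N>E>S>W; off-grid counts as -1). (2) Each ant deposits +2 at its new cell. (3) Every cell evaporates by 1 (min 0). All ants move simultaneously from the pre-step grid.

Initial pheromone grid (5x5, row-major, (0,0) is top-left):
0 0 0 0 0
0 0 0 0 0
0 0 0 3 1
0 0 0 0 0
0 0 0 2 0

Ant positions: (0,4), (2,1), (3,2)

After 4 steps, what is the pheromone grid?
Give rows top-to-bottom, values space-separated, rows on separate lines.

After step 1: ants at (1,4),(1,1),(2,2)
  0 0 0 0 0
  0 1 0 0 1
  0 0 1 2 0
  0 0 0 0 0
  0 0 0 1 0
After step 2: ants at (0,4),(0,1),(2,3)
  0 1 0 0 1
  0 0 0 0 0
  0 0 0 3 0
  0 0 0 0 0
  0 0 0 0 0
After step 3: ants at (1,4),(0,2),(1,3)
  0 0 1 0 0
  0 0 0 1 1
  0 0 0 2 0
  0 0 0 0 0
  0 0 0 0 0
After step 4: ants at (1,3),(0,3),(2,3)
  0 0 0 1 0
  0 0 0 2 0
  0 0 0 3 0
  0 0 0 0 0
  0 0 0 0 0

0 0 0 1 0
0 0 0 2 0
0 0 0 3 0
0 0 0 0 0
0 0 0 0 0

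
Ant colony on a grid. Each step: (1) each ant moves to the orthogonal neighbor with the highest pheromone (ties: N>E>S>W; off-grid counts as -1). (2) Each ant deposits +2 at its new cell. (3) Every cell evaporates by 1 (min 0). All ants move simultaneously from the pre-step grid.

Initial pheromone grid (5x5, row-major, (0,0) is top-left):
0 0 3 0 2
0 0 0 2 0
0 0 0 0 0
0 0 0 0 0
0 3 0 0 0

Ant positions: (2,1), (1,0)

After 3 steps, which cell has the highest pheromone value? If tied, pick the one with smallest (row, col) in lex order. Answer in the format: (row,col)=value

Step 1: ant0:(2,1)->N->(1,1) | ant1:(1,0)->N->(0,0)
  grid max=2 at (0,2)
Step 2: ant0:(1,1)->N->(0,1) | ant1:(0,0)->E->(0,1)
  grid max=3 at (0,1)
Step 3: ant0:(0,1)->E->(0,2) | ant1:(0,1)->E->(0,2)
  grid max=4 at (0,2)
Final grid:
  0 2 4 0 0
  0 0 0 0 0
  0 0 0 0 0
  0 0 0 0 0
  0 0 0 0 0
Max pheromone 4 at (0,2)

Answer: (0,2)=4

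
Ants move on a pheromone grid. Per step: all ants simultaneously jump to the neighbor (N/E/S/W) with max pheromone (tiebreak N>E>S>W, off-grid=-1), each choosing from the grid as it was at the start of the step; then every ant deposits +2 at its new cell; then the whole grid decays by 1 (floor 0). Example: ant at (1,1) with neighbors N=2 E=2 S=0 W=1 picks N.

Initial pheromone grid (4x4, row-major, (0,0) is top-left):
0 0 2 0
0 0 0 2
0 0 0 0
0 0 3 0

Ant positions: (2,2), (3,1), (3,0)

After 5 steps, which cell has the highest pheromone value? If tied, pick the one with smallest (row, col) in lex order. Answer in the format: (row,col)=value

Step 1: ant0:(2,2)->S->(3,2) | ant1:(3,1)->E->(3,2) | ant2:(3,0)->N->(2,0)
  grid max=6 at (3,2)
Step 2: ant0:(3,2)->N->(2,2) | ant1:(3,2)->N->(2,2) | ant2:(2,0)->N->(1,0)
  grid max=5 at (3,2)
Step 3: ant0:(2,2)->S->(3,2) | ant1:(2,2)->S->(3,2) | ant2:(1,0)->N->(0,0)
  grid max=8 at (3,2)
Step 4: ant0:(3,2)->N->(2,2) | ant1:(3,2)->N->(2,2) | ant2:(0,0)->E->(0,1)
  grid max=7 at (3,2)
Step 5: ant0:(2,2)->S->(3,2) | ant1:(2,2)->S->(3,2) | ant2:(0,1)->E->(0,2)
  grid max=10 at (3,2)
Final grid:
  0 0 1 0
  0 0 0 0
  0 0 4 0
  0 0 10 0
Max pheromone 10 at (3,2)

Answer: (3,2)=10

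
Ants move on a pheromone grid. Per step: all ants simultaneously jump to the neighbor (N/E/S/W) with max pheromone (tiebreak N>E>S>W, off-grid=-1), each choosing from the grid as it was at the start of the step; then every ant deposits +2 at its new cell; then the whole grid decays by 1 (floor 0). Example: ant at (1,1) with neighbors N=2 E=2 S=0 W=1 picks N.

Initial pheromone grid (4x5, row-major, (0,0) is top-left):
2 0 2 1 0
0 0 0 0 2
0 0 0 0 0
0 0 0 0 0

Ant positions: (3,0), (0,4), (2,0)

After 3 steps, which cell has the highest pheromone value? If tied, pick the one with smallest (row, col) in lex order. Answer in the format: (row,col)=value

Step 1: ant0:(3,0)->N->(2,0) | ant1:(0,4)->S->(1,4) | ant2:(2,0)->N->(1,0)
  grid max=3 at (1,4)
Step 2: ant0:(2,0)->N->(1,0) | ant1:(1,4)->N->(0,4) | ant2:(1,0)->N->(0,0)
  grid max=2 at (0,0)
Step 3: ant0:(1,0)->N->(0,0) | ant1:(0,4)->S->(1,4) | ant2:(0,0)->S->(1,0)
  grid max=3 at (0,0)
Final grid:
  3 0 0 0 0
  3 0 0 0 3
  0 0 0 0 0
  0 0 0 0 0
Max pheromone 3 at (0,0)

Answer: (0,0)=3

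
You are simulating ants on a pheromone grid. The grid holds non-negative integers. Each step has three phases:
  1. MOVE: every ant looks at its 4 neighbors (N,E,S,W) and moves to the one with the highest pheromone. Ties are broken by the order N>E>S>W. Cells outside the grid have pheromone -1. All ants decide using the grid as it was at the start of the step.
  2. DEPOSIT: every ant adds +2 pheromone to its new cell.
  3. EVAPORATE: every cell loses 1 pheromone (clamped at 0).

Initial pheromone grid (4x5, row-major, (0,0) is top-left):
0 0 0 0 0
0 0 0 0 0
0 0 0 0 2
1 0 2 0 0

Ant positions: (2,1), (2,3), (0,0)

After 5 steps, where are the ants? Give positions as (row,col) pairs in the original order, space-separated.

Step 1: ant0:(2,1)->N->(1,1) | ant1:(2,3)->E->(2,4) | ant2:(0,0)->E->(0,1)
  grid max=3 at (2,4)
Step 2: ant0:(1,1)->N->(0,1) | ant1:(2,4)->N->(1,4) | ant2:(0,1)->S->(1,1)
  grid max=2 at (0,1)
Step 3: ant0:(0,1)->S->(1,1) | ant1:(1,4)->S->(2,4) | ant2:(1,1)->N->(0,1)
  grid max=3 at (0,1)
Step 4: ant0:(1,1)->N->(0,1) | ant1:(2,4)->N->(1,4) | ant2:(0,1)->S->(1,1)
  grid max=4 at (0,1)
Step 5: ant0:(0,1)->S->(1,1) | ant1:(1,4)->S->(2,4) | ant2:(1,1)->N->(0,1)
  grid max=5 at (0,1)

(1,1) (2,4) (0,1)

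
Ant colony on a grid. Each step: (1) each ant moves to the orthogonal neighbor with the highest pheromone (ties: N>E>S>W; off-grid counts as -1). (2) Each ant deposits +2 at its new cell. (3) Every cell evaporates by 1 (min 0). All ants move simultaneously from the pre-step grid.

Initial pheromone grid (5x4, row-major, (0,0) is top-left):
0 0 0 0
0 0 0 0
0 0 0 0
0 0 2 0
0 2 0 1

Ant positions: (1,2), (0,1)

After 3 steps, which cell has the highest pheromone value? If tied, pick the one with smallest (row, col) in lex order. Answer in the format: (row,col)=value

Step 1: ant0:(1,2)->N->(0,2) | ant1:(0,1)->E->(0,2)
  grid max=3 at (0,2)
Step 2: ant0:(0,2)->E->(0,3) | ant1:(0,2)->E->(0,3)
  grid max=3 at (0,3)
Step 3: ant0:(0,3)->W->(0,2) | ant1:(0,3)->W->(0,2)
  grid max=5 at (0,2)
Final grid:
  0 0 5 2
  0 0 0 0
  0 0 0 0
  0 0 0 0
  0 0 0 0
Max pheromone 5 at (0,2)

Answer: (0,2)=5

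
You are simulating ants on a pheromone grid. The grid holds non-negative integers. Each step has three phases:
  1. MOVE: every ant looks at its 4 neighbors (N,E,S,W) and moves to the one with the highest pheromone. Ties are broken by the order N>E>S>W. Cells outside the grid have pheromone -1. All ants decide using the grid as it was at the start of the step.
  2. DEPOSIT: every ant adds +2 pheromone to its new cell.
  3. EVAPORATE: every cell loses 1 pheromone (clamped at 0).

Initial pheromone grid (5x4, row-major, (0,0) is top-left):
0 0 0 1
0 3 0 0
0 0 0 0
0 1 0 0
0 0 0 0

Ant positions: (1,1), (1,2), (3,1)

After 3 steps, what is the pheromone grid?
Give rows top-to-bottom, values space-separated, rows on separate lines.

After step 1: ants at (0,1),(1,1),(2,1)
  0 1 0 0
  0 4 0 0
  0 1 0 0
  0 0 0 0
  0 0 0 0
After step 2: ants at (1,1),(0,1),(1,1)
  0 2 0 0
  0 7 0 0
  0 0 0 0
  0 0 0 0
  0 0 0 0
After step 3: ants at (0,1),(1,1),(0,1)
  0 5 0 0
  0 8 0 0
  0 0 0 0
  0 0 0 0
  0 0 0 0

0 5 0 0
0 8 0 0
0 0 0 0
0 0 0 0
0 0 0 0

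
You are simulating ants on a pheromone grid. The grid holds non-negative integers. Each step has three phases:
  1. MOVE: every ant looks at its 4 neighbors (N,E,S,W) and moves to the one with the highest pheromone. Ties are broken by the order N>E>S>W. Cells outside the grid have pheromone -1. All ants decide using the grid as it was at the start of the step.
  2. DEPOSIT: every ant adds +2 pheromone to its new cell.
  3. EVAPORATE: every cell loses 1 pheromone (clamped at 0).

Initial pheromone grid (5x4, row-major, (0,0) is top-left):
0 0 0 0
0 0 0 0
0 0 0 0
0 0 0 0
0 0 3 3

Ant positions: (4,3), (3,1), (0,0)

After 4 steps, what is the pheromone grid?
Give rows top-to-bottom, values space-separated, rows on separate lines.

After step 1: ants at (4,2),(2,1),(0,1)
  0 1 0 0
  0 0 0 0
  0 1 0 0
  0 0 0 0
  0 0 4 2
After step 2: ants at (4,3),(1,1),(0,2)
  0 0 1 0
  0 1 0 0
  0 0 0 0
  0 0 0 0
  0 0 3 3
After step 3: ants at (4,2),(0,1),(0,3)
  0 1 0 1
  0 0 0 0
  0 0 0 0
  0 0 0 0
  0 0 4 2
After step 4: ants at (4,3),(0,2),(1,3)
  0 0 1 0
  0 0 0 1
  0 0 0 0
  0 0 0 0
  0 0 3 3

0 0 1 0
0 0 0 1
0 0 0 0
0 0 0 0
0 0 3 3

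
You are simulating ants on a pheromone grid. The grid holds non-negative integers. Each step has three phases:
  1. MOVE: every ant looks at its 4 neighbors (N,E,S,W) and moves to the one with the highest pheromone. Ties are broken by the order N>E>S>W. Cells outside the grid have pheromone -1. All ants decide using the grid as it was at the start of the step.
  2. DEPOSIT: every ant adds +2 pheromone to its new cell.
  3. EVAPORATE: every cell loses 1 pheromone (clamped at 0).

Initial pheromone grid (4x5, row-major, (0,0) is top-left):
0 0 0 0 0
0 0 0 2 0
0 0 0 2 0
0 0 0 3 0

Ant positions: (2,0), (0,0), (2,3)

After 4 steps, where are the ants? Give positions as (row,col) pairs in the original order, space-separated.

Step 1: ant0:(2,0)->N->(1,0) | ant1:(0,0)->E->(0,1) | ant2:(2,3)->S->(3,3)
  grid max=4 at (3,3)
Step 2: ant0:(1,0)->N->(0,0) | ant1:(0,1)->E->(0,2) | ant2:(3,3)->N->(2,3)
  grid max=3 at (3,3)
Step 3: ant0:(0,0)->E->(0,1) | ant1:(0,2)->E->(0,3) | ant2:(2,3)->S->(3,3)
  grid max=4 at (3,3)
Step 4: ant0:(0,1)->E->(0,2) | ant1:(0,3)->E->(0,4) | ant2:(3,3)->N->(2,3)
  grid max=3 at (3,3)

(0,2) (0,4) (2,3)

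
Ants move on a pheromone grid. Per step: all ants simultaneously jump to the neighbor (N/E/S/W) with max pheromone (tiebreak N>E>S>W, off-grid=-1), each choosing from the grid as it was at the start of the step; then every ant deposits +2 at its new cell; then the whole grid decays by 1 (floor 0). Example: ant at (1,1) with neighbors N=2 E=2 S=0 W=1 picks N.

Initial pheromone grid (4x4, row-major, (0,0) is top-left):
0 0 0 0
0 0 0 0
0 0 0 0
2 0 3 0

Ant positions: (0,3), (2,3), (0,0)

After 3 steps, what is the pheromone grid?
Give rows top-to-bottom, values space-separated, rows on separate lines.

After step 1: ants at (1,3),(1,3),(0,1)
  0 1 0 0
  0 0 0 3
  0 0 0 0
  1 0 2 0
After step 2: ants at (0,3),(0,3),(0,2)
  0 0 1 3
  0 0 0 2
  0 0 0 0
  0 0 1 0
After step 3: ants at (1,3),(1,3),(0,3)
  0 0 0 4
  0 0 0 5
  0 0 0 0
  0 0 0 0

0 0 0 4
0 0 0 5
0 0 0 0
0 0 0 0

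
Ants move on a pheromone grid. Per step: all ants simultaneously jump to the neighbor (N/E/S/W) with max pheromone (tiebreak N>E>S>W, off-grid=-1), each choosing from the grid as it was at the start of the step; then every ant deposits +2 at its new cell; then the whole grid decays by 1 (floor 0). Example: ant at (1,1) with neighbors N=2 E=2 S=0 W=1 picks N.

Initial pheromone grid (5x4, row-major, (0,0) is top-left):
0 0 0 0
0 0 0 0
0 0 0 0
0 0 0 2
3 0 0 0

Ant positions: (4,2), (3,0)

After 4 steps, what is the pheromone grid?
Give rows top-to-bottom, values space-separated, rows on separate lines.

After step 1: ants at (3,2),(4,0)
  0 0 0 0
  0 0 0 0
  0 0 0 0
  0 0 1 1
  4 0 0 0
After step 2: ants at (3,3),(3,0)
  0 0 0 0
  0 0 0 0
  0 0 0 0
  1 0 0 2
  3 0 0 0
After step 3: ants at (2,3),(4,0)
  0 0 0 0
  0 0 0 0
  0 0 0 1
  0 0 0 1
  4 0 0 0
After step 4: ants at (3,3),(3,0)
  0 0 0 0
  0 0 0 0
  0 0 0 0
  1 0 0 2
  3 0 0 0

0 0 0 0
0 0 0 0
0 0 0 0
1 0 0 2
3 0 0 0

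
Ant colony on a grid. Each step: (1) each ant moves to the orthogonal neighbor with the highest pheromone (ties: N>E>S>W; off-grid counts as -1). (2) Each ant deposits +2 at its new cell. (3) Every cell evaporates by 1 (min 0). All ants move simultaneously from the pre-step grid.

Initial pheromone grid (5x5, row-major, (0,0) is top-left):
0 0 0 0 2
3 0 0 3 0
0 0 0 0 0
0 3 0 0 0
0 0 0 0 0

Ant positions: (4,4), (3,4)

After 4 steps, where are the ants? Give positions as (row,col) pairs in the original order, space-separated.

Step 1: ant0:(4,4)->N->(3,4) | ant1:(3,4)->N->(2,4)
  grid max=2 at (1,0)
Step 2: ant0:(3,4)->N->(2,4) | ant1:(2,4)->S->(3,4)
  grid max=2 at (2,4)
Step 3: ant0:(2,4)->S->(3,4) | ant1:(3,4)->N->(2,4)
  grid max=3 at (2,4)
Step 4: ant0:(3,4)->N->(2,4) | ant1:(2,4)->S->(3,4)
  grid max=4 at (2,4)

(2,4) (3,4)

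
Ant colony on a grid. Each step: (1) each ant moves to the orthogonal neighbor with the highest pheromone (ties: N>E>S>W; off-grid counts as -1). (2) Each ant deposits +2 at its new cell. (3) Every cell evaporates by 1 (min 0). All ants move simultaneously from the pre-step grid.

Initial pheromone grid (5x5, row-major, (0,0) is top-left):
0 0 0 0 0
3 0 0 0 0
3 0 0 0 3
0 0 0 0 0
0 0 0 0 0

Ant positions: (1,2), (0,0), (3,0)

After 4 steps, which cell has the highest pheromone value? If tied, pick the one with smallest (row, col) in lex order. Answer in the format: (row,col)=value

Step 1: ant0:(1,2)->N->(0,2) | ant1:(0,0)->S->(1,0) | ant2:(3,0)->N->(2,0)
  grid max=4 at (1,0)
Step 2: ant0:(0,2)->E->(0,3) | ant1:(1,0)->S->(2,0) | ant2:(2,0)->N->(1,0)
  grid max=5 at (1,0)
Step 3: ant0:(0,3)->E->(0,4) | ant1:(2,0)->N->(1,0) | ant2:(1,0)->S->(2,0)
  grid max=6 at (1,0)
Step 4: ant0:(0,4)->S->(1,4) | ant1:(1,0)->S->(2,0) | ant2:(2,0)->N->(1,0)
  grid max=7 at (1,0)
Final grid:
  0 0 0 0 0
  7 0 0 0 1
  7 0 0 0 0
  0 0 0 0 0
  0 0 0 0 0
Max pheromone 7 at (1,0)

Answer: (1,0)=7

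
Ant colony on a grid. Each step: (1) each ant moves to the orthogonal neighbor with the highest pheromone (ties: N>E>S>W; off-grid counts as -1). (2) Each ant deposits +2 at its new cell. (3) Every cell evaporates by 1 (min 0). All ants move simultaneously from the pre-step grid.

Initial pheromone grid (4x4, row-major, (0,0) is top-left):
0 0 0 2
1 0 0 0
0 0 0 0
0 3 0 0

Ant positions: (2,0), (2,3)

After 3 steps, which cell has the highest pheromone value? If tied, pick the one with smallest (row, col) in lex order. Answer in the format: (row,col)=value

Answer: (1,0)=2

Derivation:
Step 1: ant0:(2,0)->N->(1,0) | ant1:(2,3)->N->(1,3)
  grid max=2 at (1,0)
Step 2: ant0:(1,0)->N->(0,0) | ant1:(1,3)->N->(0,3)
  grid max=2 at (0,3)
Step 3: ant0:(0,0)->S->(1,0) | ant1:(0,3)->S->(1,3)
  grid max=2 at (1,0)
Final grid:
  0 0 0 1
  2 0 0 1
  0 0 0 0
  0 0 0 0
Max pheromone 2 at (1,0)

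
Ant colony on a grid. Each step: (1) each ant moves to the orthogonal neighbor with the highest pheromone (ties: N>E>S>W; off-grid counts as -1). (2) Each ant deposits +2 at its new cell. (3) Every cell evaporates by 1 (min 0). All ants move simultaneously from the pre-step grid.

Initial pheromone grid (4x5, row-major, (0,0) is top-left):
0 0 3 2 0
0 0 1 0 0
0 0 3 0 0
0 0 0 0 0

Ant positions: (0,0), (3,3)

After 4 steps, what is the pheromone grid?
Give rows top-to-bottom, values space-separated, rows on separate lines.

After step 1: ants at (0,1),(2,3)
  0 1 2 1 0
  0 0 0 0 0
  0 0 2 1 0
  0 0 0 0 0
After step 2: ants at (0,2),(2,2)
  0 0 3 0 0
  0 0 0 0 0
  0 0 3 0 0
  0 0 0 0 0
After step 3: ants at (0,3),(1,2)
  0 0 2 1 0
  0 0 1 0 0
  0 0 2 0 0
  0 0 0 0 0
After step 4: ants at (0,2),(0,2)
  0 0 5 0 0
  0 0 0 0 0
  0 0 1 0 0
  0 0 0 0 0

0 0 5 0 0
0 0 0 0 0
0 0 1 0 0
0 0 0 0 0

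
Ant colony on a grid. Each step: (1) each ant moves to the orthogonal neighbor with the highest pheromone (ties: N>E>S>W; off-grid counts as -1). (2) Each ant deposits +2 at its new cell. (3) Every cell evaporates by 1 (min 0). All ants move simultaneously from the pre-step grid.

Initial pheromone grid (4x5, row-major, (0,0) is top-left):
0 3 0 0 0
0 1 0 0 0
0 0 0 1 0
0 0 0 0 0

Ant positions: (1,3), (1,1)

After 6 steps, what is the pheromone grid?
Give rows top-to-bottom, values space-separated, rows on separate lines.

After step 1: ants at (2,3),(0,1)
  0 4 0 0 0
  0 0 0 0 0
  0 0 0 2 0
  0 0 0 0 0
After step 2: ants at (1,3),(0,2)
  0 3 1 0 0
  0 0 0 1 0
  0 0 0 1 0
  0 0 0 0 0
After step 3: ants at (2,3),(0,1)
  0 4 0 0 0
  0 0 0 0 0
  0 0 0 2 0
  0 0 0 0 0
After step 4: ants at (1,3),(0,2)
  0 3 1 0 0
  0 0 0 1 0
  0 0 0 1 0
  0 0 0 0 0
After step 5: ants at (2,3),(0,1)
  0 4 0 0 0
  0 0 0 0 0
  0 0 0 2 0
  0 0 0 0 0
After step 6: ants at (1,3),(0,2)
  0 3 1 0 0
  0 0 0 1 0
  0 0 0 1 0
  0 0 0 0 0

0 3 1 0 0
0 0 0 1 0
0 0 0 1 0
0 0 0 0 0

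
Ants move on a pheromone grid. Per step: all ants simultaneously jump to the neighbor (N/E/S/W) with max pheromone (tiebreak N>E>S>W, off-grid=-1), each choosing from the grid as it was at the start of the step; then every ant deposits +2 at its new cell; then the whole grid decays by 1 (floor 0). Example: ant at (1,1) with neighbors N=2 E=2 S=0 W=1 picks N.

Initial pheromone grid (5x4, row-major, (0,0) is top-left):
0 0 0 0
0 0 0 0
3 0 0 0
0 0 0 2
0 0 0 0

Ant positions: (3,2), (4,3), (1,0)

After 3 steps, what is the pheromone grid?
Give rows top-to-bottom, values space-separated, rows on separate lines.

After step 1: ants at (3,3),(3,3),(2,0)
  0 0 0 0
  0 0 0 0
  4 0 0 0
  0 0 0 5
  0 0 0 0
After step 2: ants at (2,3),(2,3),(1,0)
  0 0 0 0
  1 0 0 0
  3 0 0 3
  0 0 0 4
  0 0 0 0
After step 3: ants at (3,3),(3,3),(2,0)
  0 0 0 0
  0 0 0 0
  4 0 0 2
  0 0 0 7
  0 0 0 0

0 0 0 0
0 0 0 0
4 0 0 2
0 0 0 7
0 0 0 0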